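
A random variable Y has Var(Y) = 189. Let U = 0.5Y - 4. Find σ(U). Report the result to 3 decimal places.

6.874

Var(0.5Y - 4) = (0.5)²·189 = 47.25
σ(U) = √47.25 ≈ 6.874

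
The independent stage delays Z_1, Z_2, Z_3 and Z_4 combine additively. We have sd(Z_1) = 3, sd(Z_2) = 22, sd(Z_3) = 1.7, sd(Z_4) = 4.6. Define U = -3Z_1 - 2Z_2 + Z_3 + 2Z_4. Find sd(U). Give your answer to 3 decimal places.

45.875

var(Z_1) = 9, var(Z_2) = 484, var(Z_3) = 2.89, var(Z_4) = 21.16
By independence, var(U) = (-3)²var(Z_1) + (-2)²var(Z_2) + (1)²var(Z_3) + (2)²var(Z_4)
= (-3)²·9 + (-2)²·484 + (1)²·2.89 + (2)²·21.16 = 2104.53
sd(U) = √2104.53 ≈ 45.875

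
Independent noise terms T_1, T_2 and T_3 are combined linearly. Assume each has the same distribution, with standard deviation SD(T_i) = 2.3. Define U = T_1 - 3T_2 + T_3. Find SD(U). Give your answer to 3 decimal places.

V(T_i) = (2.3)² = 5.29
By independence, V(U) = (1)²V(T_1) + (-3)²V(T_2) + (1)²V(T_3)
= (1)²·5.29 + (-3)²·5.29 + (1)²·5.29 = 58.19
SD(U) = √58.19 ≈ 7.628

7.628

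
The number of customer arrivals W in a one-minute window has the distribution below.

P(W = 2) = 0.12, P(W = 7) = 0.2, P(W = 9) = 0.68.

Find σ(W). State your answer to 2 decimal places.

E[W] = (2)(0.12) + (7)(0.2) + (9)(0.68) = 7.76
E[W²] = (2)²(0.12) + (7)²(0.2) + (9)²(0.68) = 65.36
var(W) = E[W²] − (E[W])² = 65.36 − (7.76)² = 5.1424
σ(W) = √5.1424 ≈ 2.27

2.27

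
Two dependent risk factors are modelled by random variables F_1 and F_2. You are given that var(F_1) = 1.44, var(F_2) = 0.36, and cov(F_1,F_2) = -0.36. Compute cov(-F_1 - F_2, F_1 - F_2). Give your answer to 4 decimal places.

-1.0800

cov(-F_1 - F_2, F_1 - F_2) = (-1)(1)var(F_1) + (-1)(-1)var(F_2) + [(-1)(-1) + (-1)(1)]cov(F_1,F_2)
= -1·1.44 + 1·0.36 + 0·-0.36 = -1.08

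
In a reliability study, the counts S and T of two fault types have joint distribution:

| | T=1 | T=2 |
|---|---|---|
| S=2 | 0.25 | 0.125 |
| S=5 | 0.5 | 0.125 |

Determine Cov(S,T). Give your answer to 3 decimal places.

-0.094

E[S] = 3.875,  E[T] = 1.25
E[ST] = 4.75
Cov(S,T) = E[ST] − E[S]E[T] = 4.75 − (3.875)(1.25) = -0.09375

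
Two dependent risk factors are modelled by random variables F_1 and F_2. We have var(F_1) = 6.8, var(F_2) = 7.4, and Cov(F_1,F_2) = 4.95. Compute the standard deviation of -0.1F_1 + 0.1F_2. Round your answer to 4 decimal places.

var(-0.1F_1 + 0.1F_2) = (-0.1)²·var(F_1) + (0.1)²·var(F_2) + 2·(-0.1)·(0.1)·Cov(F_1,F_2)
= 0.01·6.8 + 0.01·7.4 + -0.02·4.95 = 0.043
SD(-0.1F_1 + 0.1F_2) = √0.043 ≈ 0.2074

0.2074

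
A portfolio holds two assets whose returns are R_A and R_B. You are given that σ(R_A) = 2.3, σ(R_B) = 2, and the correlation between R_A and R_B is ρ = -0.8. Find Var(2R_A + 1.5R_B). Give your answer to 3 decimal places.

Var(R_A) = (2.3)² = 5.29;  Var(R_B) = (2)² = 4
Cov(R_A,R_B) = ρ·σ(R_A)·σ(R_B) = -0.8·2.3·2 = -3.68
Var(2R_A + 1.5R_B) = (2)²·Var(R_A) + (1.5)²·Var(R_B) + 2·(2)·(1.5)·Cov(R_A,R_B)
= 4·5.29 + 2.25·4 + 6·-3.68 = 8.08

8.080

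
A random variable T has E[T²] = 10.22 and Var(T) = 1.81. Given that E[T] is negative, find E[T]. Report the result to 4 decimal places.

(E[T])² = E[T²] − Var(T) = 10.22 − 1.81 = 8.41
E[T] = −√8.41 = -2.9

-2.9000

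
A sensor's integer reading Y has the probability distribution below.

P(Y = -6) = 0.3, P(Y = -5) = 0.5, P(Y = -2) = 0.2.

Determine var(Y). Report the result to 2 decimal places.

E[Y] = (-6)(0.3) + (-5)(0.5) + (-2)(0.2) = -4.7
E[Y²] = (-6)²(0.3) + (-5)²(0.5) + (-2)²(0.2) = 24.1
var(Y) = E[Y²] − (E[Y])² = 24.1 − (-4.7)² = 2.01

2.01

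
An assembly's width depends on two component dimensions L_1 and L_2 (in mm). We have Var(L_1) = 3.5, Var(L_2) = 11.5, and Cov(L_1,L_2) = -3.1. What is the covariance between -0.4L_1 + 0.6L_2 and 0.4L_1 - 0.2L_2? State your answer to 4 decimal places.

-2.9320

Cov(-0.4L_1 + 0.6L_2, 0.4L_1 - 0.2L_2) = (-0.4)(0.4)Var(L_1) + (0.6)(-0.2)Var(L_2) + [(-0.4)(-0.2) + (0.6)(0.4)]Cov(L_1,L_2)
= -0.16·3.5 + -0.12·11.5 + 0.32·-3.1 = -2.932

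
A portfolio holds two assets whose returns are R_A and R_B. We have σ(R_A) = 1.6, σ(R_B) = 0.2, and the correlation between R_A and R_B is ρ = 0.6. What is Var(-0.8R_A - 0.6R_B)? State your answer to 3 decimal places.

Var(R_A) = (1.6)² = 2.56;  Var(R_B) = (0.2)² = 0.04
Cov(R_A,R_B) = ρ·σ(R_A)·σ(R_B) = 0.6·1.6·0.2 = 0.192
Var(-0.8R_A - 0.6R_B) = (-0.8)²·Var(R_A) + (-0.6)²·Var(R_B) + 2·(-0.8)·(-0.6)·Cov(R_A,R_B)
= 0.64·2.56 + 0.36·0.04 + 0.96·0.192 = 1.83712

1.837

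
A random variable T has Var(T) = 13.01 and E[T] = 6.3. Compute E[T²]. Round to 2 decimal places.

52.70

E[T²] = Var(T) + (E[T])² = 13.01 + (6.3)² = 52.7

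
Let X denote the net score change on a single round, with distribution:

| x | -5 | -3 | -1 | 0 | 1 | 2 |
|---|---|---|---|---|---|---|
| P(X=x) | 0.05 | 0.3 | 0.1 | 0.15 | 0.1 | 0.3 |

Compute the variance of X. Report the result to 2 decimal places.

E[X] = (-5)(0.05) + (-3)(0.3) + (-1)(0.1) + (0)(0.15) + (1)(0.1) + (2)(0.3) = -0.55
E[X²] = (-5)²(0.05) + (-3)²(0.3) + (-1)²(0.1) + (0)²(0.15) + (1)²(0.1) + (2)²(0.3) = 5.35
V(X) = E[X²] − (E[X])² = 5.35 − (-0.55)² = 5.0475

5.05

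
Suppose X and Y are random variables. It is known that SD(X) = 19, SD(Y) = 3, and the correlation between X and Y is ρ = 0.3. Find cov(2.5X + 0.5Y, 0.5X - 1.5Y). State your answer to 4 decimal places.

384.6500

V(X) = (19)² = 361;  V(Y) = (3)² = 9
cov(X,Y) = ρ·SD(X)·SD(Y) = 0.3·19·3 = 17.1
cov(2.5X + 0.5Y, 0.5X - 1.5Y) = (2.5)(0.5)V(X) + (0.5)(-1.5)V(Y) + [(2.5)(-1.5) + (0.5)(0.5)]cov(X,Y)
= 1.25·361 + -0.75·9 + -3.5·17.1 = 384.65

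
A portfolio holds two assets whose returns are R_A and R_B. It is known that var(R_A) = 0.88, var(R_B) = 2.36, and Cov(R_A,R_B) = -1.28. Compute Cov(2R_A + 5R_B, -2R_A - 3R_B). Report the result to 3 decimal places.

-18.440

Cov(2R_A + 5R_B, -2R_A - 3R_B) = (2)(-2)var(R_A) + (5)(-3)var(R_B) + [(2)(-3) + (5)(-2)]Cov(R_A,R_B)
= -4·0.88 + -15·2.36 + -16·-1.28 = -18.44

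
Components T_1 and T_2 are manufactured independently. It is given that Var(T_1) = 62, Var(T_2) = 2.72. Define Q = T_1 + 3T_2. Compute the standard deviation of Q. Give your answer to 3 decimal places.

9.299

By independence, Var(Q) = (1)²Var(T_1) + (3)²Var(T_2)
= (1)²·62 + (3)²·2.72 = 86.48
sd(Q) = √86.48 ≈ 9.299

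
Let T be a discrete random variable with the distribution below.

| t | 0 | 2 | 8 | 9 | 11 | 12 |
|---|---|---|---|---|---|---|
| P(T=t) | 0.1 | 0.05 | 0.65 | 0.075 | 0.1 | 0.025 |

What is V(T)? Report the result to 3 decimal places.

9.184

E[T] = (0)(0.1) + (2)(0.05) + (8)(0.65) + (9)(0.075) + (11)(0.1) + (12)(0.025) = 7.375
E[T²] = (0)²(0.1) + (2)²(0.05) + (8)²(0.65) + (9)²(0.075) + (11)²(0.1) + (12)²(0.025) = 63.575
V(T) = E[T²] − (E[T])² = 63.575 − (7.375)² = 9.184375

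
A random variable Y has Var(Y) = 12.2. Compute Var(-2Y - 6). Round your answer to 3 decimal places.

48.800

Var(-2Y - 6) = (-2)²·Var(Y) = 4·12.2 = 48.8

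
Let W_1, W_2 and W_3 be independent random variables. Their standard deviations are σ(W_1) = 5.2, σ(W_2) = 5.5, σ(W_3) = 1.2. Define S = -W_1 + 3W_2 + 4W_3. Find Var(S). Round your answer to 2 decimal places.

322.33

Var(W_1) = 27.04, Var(W_2) = 30.25, Var(W_3) = 1.44
By independence, Var(S) = (-1)²Var(W_1) + (3)²Var(W_2) + (4)²Var(W_3)
= (-1)²·27.04 + (3)²·30.25 + (4)²·1.44 = 322.33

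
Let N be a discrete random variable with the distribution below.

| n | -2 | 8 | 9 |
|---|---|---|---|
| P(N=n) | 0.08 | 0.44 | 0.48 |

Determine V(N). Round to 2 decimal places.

8.38

E[N] = (-2)(0.08) + (8)(0.44) + (9)(0.48) = 7.68
E[N²] = (-2)²(0.08) + (8)²(0.44) + (9)²(0.48) = 67.36
V(N) = E[N²] − (E[N])² = 67.36 − (7.68)² = 8.3776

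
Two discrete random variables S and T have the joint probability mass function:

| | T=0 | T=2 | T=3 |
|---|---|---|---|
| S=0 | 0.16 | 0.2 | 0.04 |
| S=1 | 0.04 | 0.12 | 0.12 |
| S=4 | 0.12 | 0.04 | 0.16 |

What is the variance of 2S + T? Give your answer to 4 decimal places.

14.2400

E[S] = 1.56,  E[T] = 1.68,  E[ST] = 2.84
V(S) = 5.4 − (1.56)² = 2.9664;  V(T) = 4.32 − (1.68)² = 1.4976
Cov(S,T) = 2.84 − (1.56)(1.68) = 0.2192
V(2S + T) = (2)²·2.9664 + (1)²·1.4976 + 2·(2)·(1)·0.2192 = 14.24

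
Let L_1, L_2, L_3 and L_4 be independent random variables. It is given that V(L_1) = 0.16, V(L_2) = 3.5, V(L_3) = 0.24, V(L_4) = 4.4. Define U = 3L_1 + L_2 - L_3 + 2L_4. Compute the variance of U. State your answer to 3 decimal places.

By independence, V(U) = (3)²V(L_1) + (1)²V(L_2) + (-1)²V(L_3) + (2)²V(L_4)
= (3)²·0.16 + (1)²·3.5 + (-1)²·0.24 + (2)²·4.4 = 22.78

22.780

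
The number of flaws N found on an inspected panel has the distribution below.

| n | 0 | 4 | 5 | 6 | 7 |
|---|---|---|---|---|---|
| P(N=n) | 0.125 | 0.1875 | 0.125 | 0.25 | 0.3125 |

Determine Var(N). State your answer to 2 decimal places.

4.81

E[N] = (0)(0.125) + (4)(0.1875) + (5)(0.125) + (6)(0.25) + (7)(0.3125) = 5.0625
E[N²] = (0)²(0.125) + (4)²(0.1875) + (5)²(0.125) + (6)²(0.25) + (7)²(0.3125) = 30.4375
Var(N) = E[N²] − (E[N])² = 30.4375 − (5.0625)² = 4.80859375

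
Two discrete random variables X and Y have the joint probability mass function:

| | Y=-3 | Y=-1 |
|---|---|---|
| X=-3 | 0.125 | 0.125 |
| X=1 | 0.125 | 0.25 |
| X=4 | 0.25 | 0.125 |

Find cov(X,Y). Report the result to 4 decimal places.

-0.3750

E[X] = 1.125,  E[Y] = -2
E[XY] = -2.625
cov(X,Y) = E[XY] − E[X]E[Y] = -2.625 − (1.125)(-2) = -0.375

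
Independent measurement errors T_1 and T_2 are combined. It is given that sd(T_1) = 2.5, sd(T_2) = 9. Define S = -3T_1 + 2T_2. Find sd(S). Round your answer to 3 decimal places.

19.500

V(T_1) = 6.25, V(T_2) = 81
By independence, V(S) = (-3)²V(T_1) + (2)²V(T_2)
= (-3)²·6.25 + (2)²·81 = 380.25
sd(S) = √380.25 ≈ 19.500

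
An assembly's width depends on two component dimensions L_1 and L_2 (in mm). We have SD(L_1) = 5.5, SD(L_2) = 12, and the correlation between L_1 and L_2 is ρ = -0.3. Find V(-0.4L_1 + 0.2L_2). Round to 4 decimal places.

13.7680

V(L_1) = (5.5)² = 30.25;  V(L_2) = (12)² = 144
Cov(L_1,L_2) = ρ·SD(L_1)·SD(L_2) = -0.3·5.5·12 = -19.8
V(-0.4L_1 + 0.2L_2) = (-0.4)²·V(L_1) + (0.2)²·V(L_2) + 2·(-0.4)·(0.2)·Cov(L_1,L_2)
= 0.16·30.25 + 0.04·144 + -0.16·-19.8 = 13.768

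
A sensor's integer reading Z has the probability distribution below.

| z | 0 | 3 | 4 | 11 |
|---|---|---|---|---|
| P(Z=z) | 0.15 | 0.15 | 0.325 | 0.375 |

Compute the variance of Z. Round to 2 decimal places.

E[Z] = (0)(0.15) + (3)(0.15) + (4)(0.325) + (11)(0.375) = 5.875
E[Z²] = (0)²(0.15) + (3)²(0.15) + (4)²(0.325) + (11)²(0.375) = 51.925
var(Z) = E[Z²] − (E[Z])² = 51.925 − (5.875)² = 17.409375

17.41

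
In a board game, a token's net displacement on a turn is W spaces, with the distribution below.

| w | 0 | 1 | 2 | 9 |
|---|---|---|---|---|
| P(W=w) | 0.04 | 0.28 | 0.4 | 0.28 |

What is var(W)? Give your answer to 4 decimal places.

11.6000

E[W] = (0)(0.04) + (1)(0.28) + (2)(0.4) + (9)(0.28) = 3.6
E[W²] = (0)²(0.04) + (1)²(0.28) + (2)²(0.4) + (9)²(0.28) = 24.56
var(W) = E[W²] − (E[W])² = 24.56 − (3.6)² = 11.6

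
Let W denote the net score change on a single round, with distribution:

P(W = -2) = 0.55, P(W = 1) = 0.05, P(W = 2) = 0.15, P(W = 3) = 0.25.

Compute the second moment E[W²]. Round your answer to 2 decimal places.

E[W²] = (-2)²(0.55) + (1)²(0.05) + (2)²(0.15) + (3)²(0.25) = 5.1

5.10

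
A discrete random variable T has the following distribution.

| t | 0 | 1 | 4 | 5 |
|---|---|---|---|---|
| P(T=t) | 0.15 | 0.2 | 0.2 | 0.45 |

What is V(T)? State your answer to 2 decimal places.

E[T] = (0)(0.15) + (1)(0.2) + (4)(0.2) + (5)(0.45) = 3.25
E[T²] = (0)²(0.15) + (1)²(0.2) + (4)²(0.2) + (5)²(0.45) = 14.65
V(T) = E[T²] − (E[T])² = 14.65 − (3.25)² = 4.0875

4.09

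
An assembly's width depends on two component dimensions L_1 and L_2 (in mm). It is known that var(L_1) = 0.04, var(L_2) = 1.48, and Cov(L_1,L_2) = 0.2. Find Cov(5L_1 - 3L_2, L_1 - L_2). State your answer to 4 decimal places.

Cov(5L_1 - 3L_2, L_1 - L_2) = (5)(1)var(L_1) + (-3)(-1)var(L_2) + [(5)(-1) + (-3)(1)]Cov(L_1,L_2)
= 5·0.04 + 3·1.48 + -8·0.2 = 3.04

3.0400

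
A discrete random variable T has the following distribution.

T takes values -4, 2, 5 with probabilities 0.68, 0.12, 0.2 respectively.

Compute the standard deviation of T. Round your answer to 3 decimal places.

E[T] = (-4)(0.68) + (2)(0.12) + (5)(0.2) = -1.48
E[T²] = (-4)²(0.68) + (2)²(0.12) + (5)²(0.2) = 16.36
Var(T) = E[T²] − (E[T])² = 16.36 − (-1.48)² = 14.1696
SD(T) = √14.1696 ≈ 3.764

3.764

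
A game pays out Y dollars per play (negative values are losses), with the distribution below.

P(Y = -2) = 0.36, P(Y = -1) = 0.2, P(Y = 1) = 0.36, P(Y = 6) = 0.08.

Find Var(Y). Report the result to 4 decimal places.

4.8736

E[Y] = (-2)(0.36) + (-1)(0.2) + (1)(0.36) + (6)(0.08) = -0.08
E[Y²] = (-2)²(0.36) + (-1)²(0.2) + (1)²(0.36) + (6)²(0.08) = 4.88
Var(Y) = E[Y²] − (E[Y])² = 4.88 − (-0.08)² = 4.8736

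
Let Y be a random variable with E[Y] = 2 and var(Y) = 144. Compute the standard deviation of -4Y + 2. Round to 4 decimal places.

48.0000

var(-4Y + 2) = (-4)²·144 = 2304
SD(-4Y + 2) = √2304 ≈ 48.0000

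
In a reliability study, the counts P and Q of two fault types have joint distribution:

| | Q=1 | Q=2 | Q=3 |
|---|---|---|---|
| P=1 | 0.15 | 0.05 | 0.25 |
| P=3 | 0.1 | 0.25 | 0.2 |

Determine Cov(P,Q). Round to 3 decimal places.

E[P] = 2.1,  E[Q] = 2.2
E[PQ] = 4.6
Cov(P,Q) = E[PQ] − E[P]E[Q] = 4.6 − (2.1)(2.2) = -0.02

-0.020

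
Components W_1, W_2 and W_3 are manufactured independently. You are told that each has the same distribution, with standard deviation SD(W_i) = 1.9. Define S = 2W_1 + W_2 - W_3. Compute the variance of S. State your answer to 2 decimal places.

var(W_i) = (1.9)² = 3.61
By independence, var(S) = (2)²var(W_1) + (1)²var(W_2) + (-1)²var(W_3)
= (2)²·3.61 + (1)²·3.61 + (-1)²·3.61 = 21.66

21.66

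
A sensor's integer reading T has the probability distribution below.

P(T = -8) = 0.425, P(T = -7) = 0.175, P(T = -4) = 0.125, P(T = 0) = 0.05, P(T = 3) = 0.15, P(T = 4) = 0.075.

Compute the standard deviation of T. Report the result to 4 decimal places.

E[T] = (-8)(0.425) + (-7)(0.175) + (-4)(0.125) + (0)(0.05) + (3)(0.15) + (4)(0.075) = -4.375
E[T²] = (-8)²(0.425) + (-7)²(0.175) + (-4)²(0.125) + (0)²(0.05) + (3)²(0.15) + (4)²(0.075) = 40.325
Var(T) = E[T²] − (E[T])² = 40.325 − (-4.375)² = 21.184375
σ(T) = √21.184375 ≈ 4.6026

4.6026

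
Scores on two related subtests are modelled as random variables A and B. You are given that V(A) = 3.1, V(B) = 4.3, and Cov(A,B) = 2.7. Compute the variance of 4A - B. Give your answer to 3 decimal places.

32.300

V(4A - B) = (4)²·V(A) + (-1)²·V(B) + 2·(4)·(-1)·Cov(A,B)
= 16·3.1 + 1·4.3 + -8·2.7 = 32.3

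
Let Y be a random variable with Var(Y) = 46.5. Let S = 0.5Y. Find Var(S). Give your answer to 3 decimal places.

Var(0.5Y) = (0.5)²·Var(Y) = 0.25·46.5 = 11.625

11.625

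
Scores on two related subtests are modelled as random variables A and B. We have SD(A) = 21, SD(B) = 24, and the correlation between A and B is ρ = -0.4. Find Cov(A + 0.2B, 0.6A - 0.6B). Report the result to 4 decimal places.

292.2480

var(A) = (21)² = 441;  var(B) = (24)² = 576
Cov(A,B) = ρ·SD(A)·SD(B) = -0.4·21·24 = -201.6
Cov(A + 0.2B, 0.6A - 0.6B) = (1)(0.6)var(A) + (0.2)(-0.6)var(B) + [(1)(-0.6) + (0.2)(0.6)]Cov(A,B)
= 0.6·441 + -0.12·576 + -0.48·-201.6 = 292.248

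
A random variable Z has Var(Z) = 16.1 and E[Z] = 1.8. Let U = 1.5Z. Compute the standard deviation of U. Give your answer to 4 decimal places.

Var(1.5Z) = (1.5)²·16.1 = 36.225
SD(U) = √36.225 ≈ 6.0187

6.0187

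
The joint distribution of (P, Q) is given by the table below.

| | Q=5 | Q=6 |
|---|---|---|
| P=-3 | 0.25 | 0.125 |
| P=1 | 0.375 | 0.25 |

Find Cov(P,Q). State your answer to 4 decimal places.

0.0625

E[P] = -0.5,  E[Q] = 5.375
E[PQ] = -2.625
Cov(P,Q) = E[PQ] − E[P]E[Q] = -2.625 − (-0.5)(5.375) = 0.0625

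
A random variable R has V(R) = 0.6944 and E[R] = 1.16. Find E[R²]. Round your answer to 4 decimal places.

2.0400

E[R²] = V(R) + (E[R])² = 0.6944 + (1.16)² = 2.04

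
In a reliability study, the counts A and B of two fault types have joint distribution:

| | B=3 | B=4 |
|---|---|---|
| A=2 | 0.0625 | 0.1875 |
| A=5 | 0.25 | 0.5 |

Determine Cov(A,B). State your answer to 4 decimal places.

-0.0469

E[A] = 4.25,  E[B] = 3.6875
E[AB] = 15.625
Cov(A,B) = E[AB] − E[A]E[B] = 15.625 − (4.25)(3.6875) = -0.046875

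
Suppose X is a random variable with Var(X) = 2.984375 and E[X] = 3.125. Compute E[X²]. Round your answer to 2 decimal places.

E[X²] = Var(X) + (E[X])² = 2.984375 + (3.125)² = 12.75

12.75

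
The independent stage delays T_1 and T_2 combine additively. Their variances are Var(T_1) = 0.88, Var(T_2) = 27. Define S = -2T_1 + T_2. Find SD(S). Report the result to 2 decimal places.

By independence, Var(S) = (-2)²Var(T_1) + (1)²Var(T_2)
= (-2)²·0.88 + (1)²·27 = 30.52
SD(S) = √30.52 ≈ 5.52

5.52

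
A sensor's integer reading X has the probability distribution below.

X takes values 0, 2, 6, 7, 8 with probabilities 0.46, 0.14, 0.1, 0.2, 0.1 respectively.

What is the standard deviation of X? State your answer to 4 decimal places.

E[X] = (0)(0.46) + (2)(0.14) + (6)(0.1) + (7)(0.2) + (8)(0.1) = 3.08
E[X²] = (0)²(0.46) + (2)²(0.14) + (6)²(0.1) + (7)²(0.2) + (8)²(0.1) = 20.36
var(X) = E[X²] − (E[X])² = 20.36 − (3.08)² = 10.8736
SD(X) = √10.8736 ≈ 3.2975

3.2975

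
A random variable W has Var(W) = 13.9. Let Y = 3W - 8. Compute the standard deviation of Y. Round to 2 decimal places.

11.18

Var(3W - 8) = (3)²·13.9 = 125.1
SD(Y) = √125.1 ≈ 11.18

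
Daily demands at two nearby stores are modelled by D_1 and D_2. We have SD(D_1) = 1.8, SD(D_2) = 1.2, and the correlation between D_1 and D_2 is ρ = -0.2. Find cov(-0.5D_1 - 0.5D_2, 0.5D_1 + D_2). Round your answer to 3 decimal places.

var(D_1) = (1.8)² = 3.24;  var(D_2) = (1.2)² = 1.44
cov(D_1,D_2) = ρ·SD(D_1)·SD(D_2) = -0.2·1.8·1.2 = -0.432
cov(-0.5D_1 - 0.5D_2, 0.5D_1 + D_2) = (-0.5)(0.5)var(D_1) + (-0.5)(1)var(D_2) + [(-0.5)(1) + (-0.5)(0.5)]cov(D_1,D_2)
= -0.25·3.24 + -0.5·1.44 + -0.75·-0.432 = -1.206

-1.206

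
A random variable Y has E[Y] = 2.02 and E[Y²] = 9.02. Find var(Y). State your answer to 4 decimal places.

var(Y) = 9.02 − (2.02)² = 4.9396

4.9396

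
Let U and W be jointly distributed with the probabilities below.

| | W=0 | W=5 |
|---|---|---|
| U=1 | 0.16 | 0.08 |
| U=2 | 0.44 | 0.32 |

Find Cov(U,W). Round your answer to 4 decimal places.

0.0800

E[U] = 1.76,  E[W] = 2
E[UW] = 3.6
Cov(U,W) = E[UW] − E[U]E[W] = 3.6 − (1.76)(2) = 0.08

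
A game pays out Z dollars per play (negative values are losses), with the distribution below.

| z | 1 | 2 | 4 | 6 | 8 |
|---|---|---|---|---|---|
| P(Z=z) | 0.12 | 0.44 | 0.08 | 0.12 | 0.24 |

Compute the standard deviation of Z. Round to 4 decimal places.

2.6755

E[Z] = (1)(0.12) + (2)(0.44) + (4)(0.08) + (6)(0.12) + (8)(0.24) = 3.96
E[Z²] = (1)²(0.12) + (2)²(0.44) + (4)²(0.08) + (6)²(0.12) + (8)²(0.24) = 22.84
V(Z) = E[Z²] − (E[Z])² = 22.84 − (3.96)² = 7.1584
SD(Z) = √7.1584 ≈ 2.6755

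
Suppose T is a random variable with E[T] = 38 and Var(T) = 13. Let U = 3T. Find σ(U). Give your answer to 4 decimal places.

10.8167

Var(3T) = (3)²·13 = 117
σ(U) = √117 ≈ 10.8167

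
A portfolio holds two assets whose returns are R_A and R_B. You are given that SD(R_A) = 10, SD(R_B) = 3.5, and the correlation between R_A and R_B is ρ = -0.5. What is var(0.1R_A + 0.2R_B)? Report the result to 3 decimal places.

var(R_A) = (10)² = 100;  var(R_B) = (3.5)² = 12.25
Cov(R_A,R_B) = ρ·SD(R_A)·SD(R_B) = -0.5·10·3.5 = -17.5
var(0.1R_A + 0.2R_B) = (0.1)²·var(R_A) + (0.2)²·var(R_B) + 2·(0.1)·(0.2)·Cov(R_A,R_B)
= 0.01·100 + 0.04·12.25 + 0.04·-17.5 = 0.79

0.790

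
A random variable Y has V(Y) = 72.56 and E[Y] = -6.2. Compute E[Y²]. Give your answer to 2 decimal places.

E[Y²] = V(Y) + (E[Y])² = 72.56 + (-6.2)² = 111

111.00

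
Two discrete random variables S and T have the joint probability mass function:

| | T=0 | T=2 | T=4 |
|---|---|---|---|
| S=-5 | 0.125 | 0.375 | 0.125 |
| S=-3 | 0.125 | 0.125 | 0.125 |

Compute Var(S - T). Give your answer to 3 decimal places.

2.938

E[S] = -4.25,  E[T] = 2,  E[ST] = -8.5
Var(S) = 19 − (-4.25)² = 0.9375;  Var(T) = 6 − (2)² = 2
Cov(S,T) = -8.5 − (-4.25)(2) = 0
Var(S - T) = (1)²·0.9375 + (-1)²·2 + 2·(1)·(-1)·0 = 2.9375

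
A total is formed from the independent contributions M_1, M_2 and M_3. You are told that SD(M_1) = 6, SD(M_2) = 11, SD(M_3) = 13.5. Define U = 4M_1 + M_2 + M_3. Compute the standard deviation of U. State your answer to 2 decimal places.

29.65

Var(M_1) = 36, Var(M_2) = 121, Var(M_3) = 182.25
By independence, Var(U) = (4)²Var(M_1) + (1)²Var(M_2) + (1)²Var(M_3)
= (4)²·36 + (1)²·121 + (1)²·182.25 = 879.25
SD(U) = √879.25 ≈ 29.65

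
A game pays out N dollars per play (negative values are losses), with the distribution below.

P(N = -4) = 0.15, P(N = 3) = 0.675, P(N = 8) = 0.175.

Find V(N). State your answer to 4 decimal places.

11.6944

E[N] = (-4)(0.15) + (3)(0.675) + (8)(0.175) = 2.825
E[N²] = (-4)²(0.15) + (3)²(0.675) + (8)²(0.175) = 19.675
V(N) = E[N²] − (E[N])² = 19.675 − (2.825)² = 11.694375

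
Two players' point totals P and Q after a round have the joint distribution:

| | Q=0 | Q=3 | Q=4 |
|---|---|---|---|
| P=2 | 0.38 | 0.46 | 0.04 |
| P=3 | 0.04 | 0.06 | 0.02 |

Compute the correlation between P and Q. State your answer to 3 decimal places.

0.087

E[P] = 2.12,  E[Q] = 1.8
E[PQ] = 3.86
Cov(P,Q) = E[PQ] − E[P]E[Q] = 3.86 − (2.12)(1.8) = 0.044
Var(P) = 0.1056,  Var(Q) = 2.4
ρ = 0.044 / √(0.1056·2.4) ≈ 0.087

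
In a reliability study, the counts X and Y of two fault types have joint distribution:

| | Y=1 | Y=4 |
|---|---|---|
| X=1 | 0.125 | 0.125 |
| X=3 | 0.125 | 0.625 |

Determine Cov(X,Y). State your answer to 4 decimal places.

0.3750

E[X] = 2.5,  E[Y] = 3.25
E[XY] = 8.5
Cov(X,Y) = E[XY] − E[X]E[Y] = 8.5 − (2.5)(3.25) = 0.375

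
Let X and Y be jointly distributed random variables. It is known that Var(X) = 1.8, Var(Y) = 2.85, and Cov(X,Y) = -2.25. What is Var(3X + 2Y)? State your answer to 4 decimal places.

Var(3X + 2Y) = (3)²·Var(X) + (2)²·Var(Y) + 2·(3)·(2)·Cov(X,Y)
= 9·1.8 + 4·2.85 + 12·-2.25 = 0.6

0.6000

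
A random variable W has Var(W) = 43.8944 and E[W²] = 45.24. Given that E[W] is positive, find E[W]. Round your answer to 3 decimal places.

1.160

(E[W])² = E[W²] − Var(W) = 45.24 − 43.8944 = 1.3456
E[W] = √1.3456 = 1.16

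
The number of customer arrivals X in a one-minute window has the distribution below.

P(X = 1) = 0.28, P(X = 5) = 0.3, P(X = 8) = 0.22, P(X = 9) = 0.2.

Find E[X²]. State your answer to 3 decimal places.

38.060

E[X²] = (1)²(0.28) + (5)²(0.3) + (8)²(0.22) + (9)²(0.2) = 38.06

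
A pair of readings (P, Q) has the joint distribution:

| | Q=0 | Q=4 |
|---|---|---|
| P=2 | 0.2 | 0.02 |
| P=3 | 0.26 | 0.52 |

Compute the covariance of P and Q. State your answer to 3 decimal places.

0.395

E[P] = 2.78,  E[Q] = 2.16
E[PQ] = 6.4
Cov(P,Q) = E[PQ] − E[P]E[Q] = 6.4 − (2.78)(2.16) = 0.3952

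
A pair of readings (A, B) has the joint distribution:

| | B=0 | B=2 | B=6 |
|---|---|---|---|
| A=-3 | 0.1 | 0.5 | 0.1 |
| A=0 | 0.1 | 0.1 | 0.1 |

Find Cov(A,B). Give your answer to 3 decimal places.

0.240

E[A] = -2.1,  E[B] = 2.4
E[AB] = -4.8
Cov(A,B) = E[AB] − E[A]E[B] = -4.8 − (-2.1)(2.4) = 0.24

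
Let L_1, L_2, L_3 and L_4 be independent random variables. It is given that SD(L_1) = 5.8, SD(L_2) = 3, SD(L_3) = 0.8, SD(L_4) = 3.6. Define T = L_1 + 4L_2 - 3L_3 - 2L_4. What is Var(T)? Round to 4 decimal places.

Var(L_1) = 33.64, Var(L_2) = 9, Var(L_3) = 0.64, Var(L_4) = 12.96
By independence, Var(T) = (1)²Var(L_1) + (4)²Var(L_2) + (-3)²Var(L_3) + (-2)²Var(L_4)
= (1)²·33.64 + (4)²·9 + (-3)²·0.64 + (-2)²·12.96 = 235.24

235.2400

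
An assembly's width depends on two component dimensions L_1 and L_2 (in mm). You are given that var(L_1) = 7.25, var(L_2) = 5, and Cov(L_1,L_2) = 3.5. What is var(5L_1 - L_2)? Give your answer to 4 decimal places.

151.2500

var(5L_1 - L_2) = (5)²·var(L_1) + (-1)²·var(L_2) + 2·(5)·(-1)·Cov(L_1,L_2)
= 25·7.25 + 1·5 + -10·3.5 = 151.25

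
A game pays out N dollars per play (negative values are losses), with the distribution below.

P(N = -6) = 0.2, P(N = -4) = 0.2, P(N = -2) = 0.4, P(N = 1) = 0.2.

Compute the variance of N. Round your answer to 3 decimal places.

5.440

E[N] = (-6)(0.2) + (-4)(0.2) + (-2)(0.4) + (1)(0.2) = -2.6
E[N²] = (-6)²(0.2) + (-4)²(0.2) + (-2)²(0.4) + (1)²(0.2) = 12.2
Var(N) = E[N²] − (E[N])² = 12.2 − (-2.6)² = 5.44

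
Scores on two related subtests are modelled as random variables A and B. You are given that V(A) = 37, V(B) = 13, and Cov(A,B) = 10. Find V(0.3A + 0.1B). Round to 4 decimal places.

4.0600

V(0.3A + 0.1B) = (0.3)²·V(A) + (0.1)²·V(B) + 2·(0.3)·(0.1)·Cov(A,B)
= 0.09·37 + 0.01·13 + 0.06·10 = 4.06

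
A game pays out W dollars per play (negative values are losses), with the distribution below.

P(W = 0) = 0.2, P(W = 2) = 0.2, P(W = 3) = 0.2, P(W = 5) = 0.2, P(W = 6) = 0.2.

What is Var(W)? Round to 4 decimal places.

4.5600

E[W] = (0)(0.2) + (2)(0.2) + (3)(0.2) + (5)(0.2) + (6)(0.2) = 3.2
E[W²] = (0)²(0.2) + (2)²(0.2) + (3)²(0.2) + (5)²(0.2) + (6)²(0.2) = 14.8
Var(W) = E[W²] − (E[W])² = 14.8 − (3.2)² = 4.56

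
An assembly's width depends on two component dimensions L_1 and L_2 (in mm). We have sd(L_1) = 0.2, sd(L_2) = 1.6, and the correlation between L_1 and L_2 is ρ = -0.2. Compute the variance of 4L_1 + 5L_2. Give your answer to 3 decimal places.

Var(L_1) = (0.2)² = 0.04;  Var(L_2) = (1.6)² = 2.56
cov(L_1,L_2) = ρ·sd(L_1)·sd(L_2) = -0.2·0.2·1.6 = -0.064
Var(4L_1 + 5L_2) = (4)²·Var(L_1) + (5)²·Var(L_2) + 2·(4)·(5)·cov(L_1,L_2)
= 16·0.04 + 25·2.56 + 40·-0.064 = 62.08

62.080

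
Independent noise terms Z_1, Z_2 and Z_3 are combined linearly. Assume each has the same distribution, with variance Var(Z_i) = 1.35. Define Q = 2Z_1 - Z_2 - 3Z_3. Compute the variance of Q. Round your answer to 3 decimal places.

18.900

By independence, Var(Q) = (2)²Var(Z_1) + (-1)²Var(Z_2) + (-3)²Var(Z_3)
= (2)²·1.35 + (-1)²·1.35 + (-3)²·1.35 = 18.9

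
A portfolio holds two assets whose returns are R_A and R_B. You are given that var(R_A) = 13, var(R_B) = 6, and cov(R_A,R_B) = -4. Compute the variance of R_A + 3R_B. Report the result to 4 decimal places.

var(R_A + 3R_B) = (1)²·var(R_A) + (3)²·var(R_B) + 2·(1)·(3)·cov(R_A,R_B)
= 1·13 + 9·6 + 6·-4 = 43

43.0000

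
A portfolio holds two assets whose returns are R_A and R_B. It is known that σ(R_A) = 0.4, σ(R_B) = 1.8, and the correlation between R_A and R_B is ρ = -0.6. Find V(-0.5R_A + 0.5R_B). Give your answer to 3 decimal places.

1.066

V(R_A) = (0.4)² = 0.16;  V(R_B) = (1.8)² = 3.24
cov(R_A,R_B) = ρ·σ(R_A)·σ(R_B) = -0.6·0.4·1.8 = -0.432
V(-0.5R_A + 0.5R_B) = (-0.5)²·V(R_A) + (0.5)²·V(R_B) + 2·(-0.5)·(0.5)·cov(R_A,R_B)
= 0.25·0.16 + 0.25·3.24 + -0.5·-0.432 = 1.066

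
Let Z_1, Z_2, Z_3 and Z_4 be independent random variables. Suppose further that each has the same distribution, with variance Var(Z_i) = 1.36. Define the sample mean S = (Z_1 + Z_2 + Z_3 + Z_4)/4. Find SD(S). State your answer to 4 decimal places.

0.5831

By independence, Var(S) = (0.25)²Var(Z_1) + (0.25)²Var(Z_2) + (0.25)²Var(Z_3) + (0.25)²Var(Z_4)
= (0.25)²·1.36 + (0.25)²·1.36 + (0.25)²·1.36 + (0.25)²·1.36 = 0.34
SD(S) = √0.34 ≈ 0.5831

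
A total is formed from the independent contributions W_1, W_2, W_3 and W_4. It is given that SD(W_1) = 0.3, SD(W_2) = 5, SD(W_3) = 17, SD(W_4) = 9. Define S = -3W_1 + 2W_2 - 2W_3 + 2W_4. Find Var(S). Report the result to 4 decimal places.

Var(W_1) = 0.09, Var(W_2) = 25, Var(W_3) = 289, Var(W_4) = 81
By independence, Var(S) = (-3)²Var(W_1) + (2)²Var(W_2) + (-2)²Var(W_3) + (2)²Var(W_4)
= (-3)²·0.09 + (2)²·25 + (-2)²·289 + (2)²·81 = 1580.81

1580.8100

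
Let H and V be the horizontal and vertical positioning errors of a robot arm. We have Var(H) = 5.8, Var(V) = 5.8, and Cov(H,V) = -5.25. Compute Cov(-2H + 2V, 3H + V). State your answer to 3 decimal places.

Cov(-2H + 2V, 3H + V) = (-2)(3)Var(H) + (2)(1)Var(V) + [(-2)(1) + (2)(3)]Cov(H,V)
= -6·5.8 + 2·5.8 + 4·-5.25 = -44.2

-44.200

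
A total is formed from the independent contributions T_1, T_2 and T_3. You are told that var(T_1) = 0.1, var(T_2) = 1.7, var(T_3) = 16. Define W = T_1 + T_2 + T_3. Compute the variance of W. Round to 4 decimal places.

17.8000

By independence, var(W) = (1)²var(T_1) + (1)²var(T_2) + (1)²var(T_3)
= (1)²·0.1 + (1)²·1.7 + (1)²·16 = 17.8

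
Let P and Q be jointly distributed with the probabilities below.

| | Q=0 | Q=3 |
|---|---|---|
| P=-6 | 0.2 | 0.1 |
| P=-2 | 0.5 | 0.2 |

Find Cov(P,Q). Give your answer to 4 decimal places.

E[P] = -3.2,  E[Q] = 0.9
E[PQ] = -3
Cov(P,Q) = E[PQ] − E[P]E[Q] = -3 − (-3.2)(0.9) = -0.12

-0.1200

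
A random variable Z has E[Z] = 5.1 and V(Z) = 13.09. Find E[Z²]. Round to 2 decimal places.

39.10

E[Z²] = V(Z) + (E[Z])² = 13.09 + (5.1)² = 39.1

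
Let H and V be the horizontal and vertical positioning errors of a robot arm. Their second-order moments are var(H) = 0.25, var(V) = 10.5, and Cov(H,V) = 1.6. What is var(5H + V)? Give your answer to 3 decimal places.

32.750

var(5H + V) = (5)²·var(H) + (1)²·var(V) + 2·(5)·(1)·Cov(H,V)
= 25·0.25 + 1·10.5 + 10·1.6 = 32.75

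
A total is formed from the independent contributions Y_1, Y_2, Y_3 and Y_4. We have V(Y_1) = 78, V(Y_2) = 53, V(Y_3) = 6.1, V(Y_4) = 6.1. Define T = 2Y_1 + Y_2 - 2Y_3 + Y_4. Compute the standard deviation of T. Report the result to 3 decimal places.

By independence, V(T) = (2)²V(Y_1) + (1)²V(Y_2) + (-2)²V(Y_3) + (1)²V(Y_4)
= (2)²·78 + (1)²·53 + (-2)²·6.1 + (1)²·6.1 = 395.5
sd(T) = √395.5 ≈ 19.887

19.887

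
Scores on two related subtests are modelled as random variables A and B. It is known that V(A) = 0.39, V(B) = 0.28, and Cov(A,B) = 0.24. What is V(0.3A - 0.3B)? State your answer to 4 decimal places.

0.0171

V(0.3A - 0.3B) = (0.3)²·V(A) + (-0.3)²·V(B) + 2·(0.3)·(-0.3)·Cov(A,B)
= 0.09·0.39 + 0.09·0.28 + -0.18·0.24 = 0.0171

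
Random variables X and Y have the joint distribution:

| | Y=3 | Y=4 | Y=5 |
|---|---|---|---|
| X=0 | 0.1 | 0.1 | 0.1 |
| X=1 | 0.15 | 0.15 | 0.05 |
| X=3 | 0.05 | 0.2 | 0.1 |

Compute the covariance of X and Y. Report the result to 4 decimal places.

E[X] = 1.4,  E[Y] = 3.95
E[XY] = 5.65
Cov(X,Y) = E[XY] − E[X]E[Y] = 5.65 − (1.4)(3.95) = 0.12

0.1200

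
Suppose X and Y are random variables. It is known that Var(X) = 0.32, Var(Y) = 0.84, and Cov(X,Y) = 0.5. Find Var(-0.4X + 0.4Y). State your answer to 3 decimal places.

0.026

Var(-0.4X + 0.4Y) = (-0.4)²·Var(X) + (0.4)²·Var(Y) + 2·(-0.4)·(0.4)·Cov(X,Y)
= 0.16·0.32 + 0.16·0.84 + -0.32·0.5 = 0.0256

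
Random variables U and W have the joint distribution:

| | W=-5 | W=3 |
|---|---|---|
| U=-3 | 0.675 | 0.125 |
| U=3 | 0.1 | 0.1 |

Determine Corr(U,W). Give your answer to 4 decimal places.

E[U] = -1.8,  E[W] = -3.2
E[UW] = 8.4
cov(U,W) = E[UW] − E[U]E[W] = 8.4 − (-1.8)(-3.2) = 2.64
V(U) = 5.76,  V(W) = 11.16
ρ = 2.64 / √(5.76·11.16) ≈ 0.3293

0.3293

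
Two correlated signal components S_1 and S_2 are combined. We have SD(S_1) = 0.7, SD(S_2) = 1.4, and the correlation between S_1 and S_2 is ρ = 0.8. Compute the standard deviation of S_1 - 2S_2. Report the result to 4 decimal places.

2.2790

Var(S_1) = (0.7)² = 0.49;  Var(S_2) = (1.4)² = 1.96
Cov(S_1,S_2) = ρ·SD(S_1)·SD(S_2) = 0.8·0.7·1.4 = 0.784
Var(S_1 - 2S_2) = (1)²·Var(S_1) + (-2)²·Var(S_2) + 2·(1)·(-2)·Cov(S_1,S_2)
= 1·0.49 + 4·1.96 + -4·0.784 = 5.194
SD(S_1 - 2S_2) = √5.194 ≈ 2.2790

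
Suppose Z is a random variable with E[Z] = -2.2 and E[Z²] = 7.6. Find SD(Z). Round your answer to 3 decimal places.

V(Z) = 7.6 − (-2.2)² = 2.76
SD(Z) = √2.76 ≈ 1.661

1.661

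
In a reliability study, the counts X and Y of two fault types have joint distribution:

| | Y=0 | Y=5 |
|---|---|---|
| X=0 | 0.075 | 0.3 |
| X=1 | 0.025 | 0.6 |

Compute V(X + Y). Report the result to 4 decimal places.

2.8594

E[X] = 0.625,  E[Y] = 4.5,  E[XY] = 3
V(X) = 0.625 − (0.625)² = 0.234375;  V(Y) = 22.5 − (4.5)² = 2.25
cov(X,Y) = 3 − (0.625)(4.5) = 0.1875
V(X + Y) = (1)²·0.234375 + (1)²·2.25 + 2·(1)·(1)·0.1875 = 2.859375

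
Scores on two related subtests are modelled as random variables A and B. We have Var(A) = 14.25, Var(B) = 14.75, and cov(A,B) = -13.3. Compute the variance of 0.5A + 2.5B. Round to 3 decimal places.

Var(0.5A + 2.5B) = (0.5)²·Var(A) + (2.5)²·Var(B) + 2·(0.5)·(2.5)·cov(A,B)
= 0.25·14.25 + 6.25·14.75 + 2.5·-13.3 = 62.5

62.500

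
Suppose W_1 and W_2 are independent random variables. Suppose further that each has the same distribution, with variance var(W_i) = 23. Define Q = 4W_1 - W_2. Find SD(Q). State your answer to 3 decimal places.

19.774

By independence, var(Q) = (4)²var(W_1) + (-1)²var(W_2)
= (4)²·23 + (-1)²·23 = 391
SD(Q) = √391 ≈ 19.774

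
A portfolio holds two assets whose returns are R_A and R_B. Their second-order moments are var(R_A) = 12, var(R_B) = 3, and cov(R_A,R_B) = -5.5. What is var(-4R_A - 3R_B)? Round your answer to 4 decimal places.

var(-4R_A - 3R_B) = (-4)²·var(R_A) + (-3)²·var(R_B) + 2·(-4)·(-3)·cov(R_A,R_B)
= 16·12 + 9·3 + 24·-5.5 = 87

87.0000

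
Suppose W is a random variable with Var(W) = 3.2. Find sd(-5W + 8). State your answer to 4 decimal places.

8.9443

Var(-5W + 8) = (-5)²·3.2 = 80
sd(-5W + 8) = √80 ≈ 8.9443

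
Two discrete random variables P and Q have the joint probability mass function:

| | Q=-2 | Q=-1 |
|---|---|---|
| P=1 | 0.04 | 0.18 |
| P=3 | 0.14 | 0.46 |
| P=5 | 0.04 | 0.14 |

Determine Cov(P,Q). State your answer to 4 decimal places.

E[P] = 2.92,  E[Q] = -1.22
E[PQ] = -3.58
Cov(P,Q) = E[PQ] − E[P]E[Q] = -3.58 − (2.92)(-1.22) = -0.0176

-0.0176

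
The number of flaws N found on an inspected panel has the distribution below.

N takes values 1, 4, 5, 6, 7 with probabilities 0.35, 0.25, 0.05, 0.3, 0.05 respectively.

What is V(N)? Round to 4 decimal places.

4.7875

E[N] = (1)(0.35) + (4)(0.25) + (5)(0.05) + (6)(0.3) + (7)(0.05) = 3.75
E[N²] = (1)²(0.35) + (4)²(0.25) + (5)²(0.05) + (6)²(0.3) + (7)²(0.05) = 18.85
V(N) = E[N²] − (E[N])² = 18.85 − (3.75)² = 4.7875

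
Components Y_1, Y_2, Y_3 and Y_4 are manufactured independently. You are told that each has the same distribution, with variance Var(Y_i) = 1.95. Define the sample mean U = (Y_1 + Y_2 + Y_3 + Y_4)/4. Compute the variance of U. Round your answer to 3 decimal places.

By independence, Var(U) = (0.25)²Var(Y_1) + (0.25)²Var(Y_2) + (0.25)²Var(Y_3) + (0.25)²Var(Y_4)
= (0.25)²·1.95 + (0.25)²·1.95 + (0.25)²·1.95 + (0.25)²·1.95 = 0.4875

0.488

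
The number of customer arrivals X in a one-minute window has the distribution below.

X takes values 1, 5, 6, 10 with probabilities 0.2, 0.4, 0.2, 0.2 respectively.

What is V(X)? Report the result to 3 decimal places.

8.240

E[X] = (1)(0.2) + (5)(0.4) + (6)(0.2) + (10)(0.2) = 5.4
E[X²] = (1)²(0.2) + (5)²(0.4) + (6)²(0.2) + (10)²(0.2) = 37.4
V(X) = E[X²] − (E[X])² = 37.4 − (5.4)² = 8.24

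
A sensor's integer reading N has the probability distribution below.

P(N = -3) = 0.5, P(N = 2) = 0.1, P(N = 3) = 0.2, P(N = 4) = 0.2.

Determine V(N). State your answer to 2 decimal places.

9.89

E[N] = (-3)(0.5) + (2)(0.1) + (3)(0.2) + (4)(0.2) = 0.1
E[N²] = (-3)²(0.5) + (2)²(0.1) + (3)²(0.2) + (4)²(0.2) = 9.9
V(N) = E[N²] − (E[N])² = 9.9 − (0.1)² = 9.89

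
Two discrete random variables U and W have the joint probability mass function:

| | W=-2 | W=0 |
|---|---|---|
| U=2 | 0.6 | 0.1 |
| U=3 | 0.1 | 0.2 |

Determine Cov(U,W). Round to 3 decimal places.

0.220

E[U] = 2.3,  E[W] = -1.4
E[UW] = -3
Cov(U,W) = E[UW] − E[U]E[W] = -3 − (2.3)(-1.4) = 0.22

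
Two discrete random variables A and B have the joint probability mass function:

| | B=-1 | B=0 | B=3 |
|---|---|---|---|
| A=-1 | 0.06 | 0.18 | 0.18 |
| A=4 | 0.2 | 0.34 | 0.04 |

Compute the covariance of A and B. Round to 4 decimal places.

-1.5600

E[A] = 1.9,  E[B] = 0.4
E[AB] = -0.8
Cov(A,B) = E[AB] − E[A]E[B] = -0.8 − (1.9)(0.4) = -1.56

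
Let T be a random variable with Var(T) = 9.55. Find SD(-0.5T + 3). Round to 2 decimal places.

1.55

Var(-0.5T + 3) = (-0.5)²·9.55 = 2.3875
SD(-0.5T + 3) = √2.3875 ≈ 1.55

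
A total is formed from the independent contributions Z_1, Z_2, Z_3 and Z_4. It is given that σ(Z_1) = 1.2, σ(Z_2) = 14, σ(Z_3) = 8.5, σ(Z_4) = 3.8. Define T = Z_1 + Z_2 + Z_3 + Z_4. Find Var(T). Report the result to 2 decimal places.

Var(Z_1) = 1.44, Var(Z_2) = 196, Var(Z_3) = 72.25, Var(Z_4) = 14.44
By independence, Var(T) = (1)²Var(Z_1) + (1)²Var(Z_2) + (1)²Var(Z_3) + (1)²Var(Z_4)
= (1)²·1.44 + (1)²·196 + (1)²·72.25 + (1)²·14.44 = 284.13

284.13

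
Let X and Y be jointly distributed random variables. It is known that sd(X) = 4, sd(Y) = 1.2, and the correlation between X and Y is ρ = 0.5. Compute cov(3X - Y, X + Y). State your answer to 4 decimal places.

V(X) = (4)² = 16;  V(Y) = (1.2)² = 1.44
cov(X,Y) = ρ·sd(X)·sd(Y) = 0.5·4·1.2 = 2.4
cov(3X - Y, X + Y) = (3)(1)V(X) + (-1)(1)V(Y) + [(3)(1) + (-1)(1)]cov(X,Y)
= 3·16 + -1·1.44 + 2·2.4 = 51.36

51.3600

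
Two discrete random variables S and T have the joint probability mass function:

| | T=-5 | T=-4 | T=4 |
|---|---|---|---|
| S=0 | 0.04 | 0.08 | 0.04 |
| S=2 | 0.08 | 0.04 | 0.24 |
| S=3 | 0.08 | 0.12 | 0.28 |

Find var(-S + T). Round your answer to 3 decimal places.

16.986

E[S] = 2.16,  E[T] = 0.28,  E[ST] = 1.52
var(S) = 5.76 − (2.16)² = 1.0944;  var(T) = 17.8 − (0.28)² = 17.7216
Cov(S,T) = 1.52 − (2.16)(0.28) = 0.9152
var(-S + T) = (-1)²·1.0944 + (1)²·17.7216 + 2·(-1)·(1)·0.9152 = 16.9856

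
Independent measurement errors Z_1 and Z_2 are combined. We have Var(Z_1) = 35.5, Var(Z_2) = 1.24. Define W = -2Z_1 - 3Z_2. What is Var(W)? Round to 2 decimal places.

By independence, Var(W) = (-2)²Var(Z_1) + (-3)²Var(Z_2)
= (-2)²·35.5 + (-3)²·1.24 = 153.16

153.16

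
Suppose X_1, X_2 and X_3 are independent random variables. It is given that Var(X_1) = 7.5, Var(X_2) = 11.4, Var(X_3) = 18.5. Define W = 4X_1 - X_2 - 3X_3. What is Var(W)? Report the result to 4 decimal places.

By independence, Var(W) = (4)²Var(X_1) + (-1)²Var(X_2) + (-3)²Var(X_3)
= (4)²·7.5 + (-1)²·11.4 + (-3)²·18.5 = 297.9

297.9000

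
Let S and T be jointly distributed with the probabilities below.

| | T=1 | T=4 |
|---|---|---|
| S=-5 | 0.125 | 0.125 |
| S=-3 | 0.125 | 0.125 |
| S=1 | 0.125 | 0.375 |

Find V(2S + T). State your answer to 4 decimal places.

32.8594

E[S] = -1.5,  E[T] = 2.875,  E[ST] = -3.375
V(S) = 9 − (-1.5)² = 6.75;  V(T) = 10.375 − (2.875)² = 2.109375
Cov(S,T) = -3.375 − (-1.5)(2.875) = 0.9375
V(2S + T) = (2)²·6.75 + (1)²·2.109375 + 2·(2)·(1)·0.9375 = 32.859375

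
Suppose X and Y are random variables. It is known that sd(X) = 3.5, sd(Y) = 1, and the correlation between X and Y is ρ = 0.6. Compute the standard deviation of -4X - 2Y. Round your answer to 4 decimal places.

15.2840

Var(X) = (3.5)² = 12.25;  Var(Y) = (1)² = 1
Cov(X,Y) = ρ·sd(X)·sd(Y) = 0.6·3.5·1 = 2.1
Var(-4X - 2Y) = (-4)²·Var(X) + (-2)²·Var(Y) + 2·(-4)·(-2)·Cov(X,Y)
= 16·12.25 + 4·1 + 16·2.1 = 233.6
sd(-4X - 2Y) = √233.6 ≈ 15.2840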